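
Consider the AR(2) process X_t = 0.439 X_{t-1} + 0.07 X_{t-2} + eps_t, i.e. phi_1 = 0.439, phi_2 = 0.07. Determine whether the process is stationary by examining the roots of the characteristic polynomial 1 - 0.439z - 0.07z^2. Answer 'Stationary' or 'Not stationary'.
\text{Stationary}

The AR(p) characteristic polynomial is P(z) = 1 - 0.439z - 0.07z^2.
Stationarity requires all roots to lie outside the unit circle, i.e. |z| > 1 for every root.
Set 1 + (-0.439) z + (-0.07) z^2 = 0, i.e. a z^2 + b z + c = 0 with a = -0.07, b = -0.439, c = 1.
Discriminant D = b^2 - 4ac = (-0.439)^2 - 4*(-0.07)*1 = 0.192721 - (-0.28) = 0.472721.
D >= 0, so the roots are real: z = (-b +/- sqrt(D)) / (2a) = (0.439 +/- 0.687547) / (-0.14).
  z_1 = (0.439 + 0.687547) / (-0.14) = -8.0468,   |z_1| = 8.0468.
  z_2 = (0.439 - 0.687547) / (-0.14) = 1.7753,   |z_2| = 1.7753.
Moduli of all roots: 8.0468, 1.7753.
All moduli strictly greater than 1? Yes.
Verdict: Stationary.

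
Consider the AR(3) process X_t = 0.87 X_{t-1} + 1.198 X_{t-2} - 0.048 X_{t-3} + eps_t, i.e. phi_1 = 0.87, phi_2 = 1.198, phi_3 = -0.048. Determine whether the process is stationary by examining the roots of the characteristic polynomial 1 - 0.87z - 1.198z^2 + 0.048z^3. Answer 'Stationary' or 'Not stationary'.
\text{Not stationary}

The AR(p) characteristic polynomial is P(z) = 1 - 0.87z - 1.198z^2 + 0.048z^3.
Stationarity requires all roots to lie outside the unit circle, i.e. |z| > 1 for every root.
Degree 3: look for a simple real root z0 first, then factor out (1 - z/z0) and solve the remaining quadratic.
Testing z0 = 0.625: P(0.625) = 1 + (-0.87)(0.625) + (-1.198)(0.625)^2 + (0.048)(0.625)^3
  = 1 + (-0.54375) + (-0.467969) + (0.011719) = 0.  So z_0 = 0.625 is a root, |z_0| = 0.625.
Divide out the factor (1 - 1.6 z) = (1 - z/z0) (since 1/z0 = 1.6):
  P(z) = (1 - 1.6 z)(1 + (0.73) z + (-0.03) z^2)
  [check: z-coef 0.73 - (1.6) = -0.87; z^2-coef -0.03 - (1.6)(0.73) = -1.198; z^3-coef -(1.6)(-0.03) = 0.048.]
Remaining roots from the quadratic factor 1 + (0.73) z + (-0.03) z^2:
  Set 1 + (0.73) z + (-0.03) z^2 = 0, i.e. a z^2 + b z + c = 0 with a = -0.03, b = 0.73, c = 1.
  Discriminant D = b^2 - 4ac = (0.73)^2 - 4*(-0.03)*1 = 0.5329 - (-0.12) = 0.6529.
  D >= 0, so the roots are real: z = (-b +/- sqrt(D)) / (2a) = (-0.73 +/- 0.808022) / (-0.06).
    z_1 = (-0.73 + 0.808022) / (-0.06) = -1.3004,   |z_1| = 1.3004.
    z_2 = (-0.73 - 0.808022) / (-0.06) = 25.6337,   |z_2| = 25.6337.
Moduli of all roots: 0.6250, 1.3004, 25.6337.
All moduli strictly greater than 1? No.
Verdict: Not stationary.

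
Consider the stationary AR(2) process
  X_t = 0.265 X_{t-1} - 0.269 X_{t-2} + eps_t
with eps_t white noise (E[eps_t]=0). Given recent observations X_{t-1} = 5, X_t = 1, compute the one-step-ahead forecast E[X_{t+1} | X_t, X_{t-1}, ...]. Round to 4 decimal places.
E[X_{t+1} \mid \mathcal F_t] = -1.0800

For an AR(p) model X_t = c + sum_i phi_i X_{t-i} + eps_t, the
one-step-ahead conditional mean is
  E[X_{t+1} | X_t, ...] = c + sum_i phi_i X_{t+1-i}.
Substitute known values:
  E[X_{t+1} | ...] = (0.265) * (1) + (-0.269) * (5)
                   = -1.0800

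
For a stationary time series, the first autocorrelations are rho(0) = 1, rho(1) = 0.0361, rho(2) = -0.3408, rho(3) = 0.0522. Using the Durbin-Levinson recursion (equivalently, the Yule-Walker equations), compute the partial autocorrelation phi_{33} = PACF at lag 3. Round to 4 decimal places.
\phi_{33} = 0.0920

The PACF at lag k is phi_{kk}, the last component of the solution
to the Yule-Walker system G_k phi = r_k where
  (G_k)_{ij} = rho(|i - j|), (r_k)_i = rho(i), i,j = 1..k.
Equivalently, Durbin-Levinson gives phi_{kk} iteratively:
  phi_{11} = rho(1)
  phi_{kk} = [rho(k) - sum_{j=1..k-1} phi_{k-1,j} rho(k-j)]
            / [1 - sum_{j=1..k-1} phi_{k-1,j} rho(j)],
  phi_{k,j} = phi_{k-1,j} - phi_{kk} phi_{k-1,k-j},  j = 1..k-1.
Step k = 1:
  phi_11 = rho(1) = 0.0361.
Step k = 2:
  phi_22 = [rho(2) - phi_11 rho(1)] / [1 - phi_11 rho(1)] = [-0.3408 - (0.0361)(0.0361)] / [1 - (0.0361)(0.0361)]
         = -0.34210321 / 0.99869679 = -0.34255.
  Update: phi_21 = phi_11 - phi_22 phi_11 = 0.0361 - (-0.34255)(0.0361) = 0.048466.
Step k = 3:
  phi_33 = [rho(3) - phi_21 rho(2) - phi_22 rho(1)] / [1 - phi_21 rho(1) - phi_22 rho(2)]
    numerator   = 0.0522 - (0.048466)(-0.3408) - (-0.34255)(0.0361) = 0.08108327
    denominator = 1 - (0.048466)(0.0361) - (-0.34255)(-0.3408) = 0.88150946
  phi_33 = 0.08108327 / 0.88150946 = 0.092.
Therefore phi_{33} = 0.0920.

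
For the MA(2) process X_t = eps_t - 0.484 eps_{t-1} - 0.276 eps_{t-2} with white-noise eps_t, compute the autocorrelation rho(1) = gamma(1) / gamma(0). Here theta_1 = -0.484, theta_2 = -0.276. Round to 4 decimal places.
\rho(1) = -0.2674

For an MA(q) process with theta_0 = 1, the autocovariance is
  gamma(k) = sigma^2 * sum_{i=0..q-k} theta_i * theta_{i+k},
and rho(k) = gamma(k) / gamma(0). Sigma^2 cancels.
  numerator   = (1)*(-0.484) + (-0.484)*(-0.276) = -0.350416.
  denominator = (1)^2 + (-0.484)^2 + (-0.276)^2 = 1.310432.
  rho(1) = -0.350416 / 1.310432 = -0.2674.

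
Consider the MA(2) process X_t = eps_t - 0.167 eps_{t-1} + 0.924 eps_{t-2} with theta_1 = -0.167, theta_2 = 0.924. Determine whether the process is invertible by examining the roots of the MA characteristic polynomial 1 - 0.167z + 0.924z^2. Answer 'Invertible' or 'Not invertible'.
\text{Invertible}

The MA(q) characteristic polynomial is P(z) = 1 - 0.167z + 0.924z^2.
Invertibility requires all roots to lie outside the unit circle, i.e. |z| > 1 for every root.
Set 1 + (-0.167) z + (0.924) z^2 = 0, i.e. a z^2 + b z + c = 0 with a = 0.924, b = -0.167, c = 1.
Discriminant D = b^2 - 4ac = (-0.167)^2 - 4*(0.924)*1 = 0.027889 - (3.696) = -3.668111.
D < 0, so the roots are the complex-conjugate pair z = (-b +/- i sqrt(-D)) / (2a) = 0.0904 +/- 1.0364i.
For a conjugate pair |z|^2 = z * conj(z) = (product of roots) = c/a = 1/(0.924) = 1.082251, so |z| = sqrt(1.082251) = 1.0403 for both roots.
Moduli of all roots: 1.0403, 1.0403.
All moduli strictly greater than 1? Yes.
Verdict: Invertible.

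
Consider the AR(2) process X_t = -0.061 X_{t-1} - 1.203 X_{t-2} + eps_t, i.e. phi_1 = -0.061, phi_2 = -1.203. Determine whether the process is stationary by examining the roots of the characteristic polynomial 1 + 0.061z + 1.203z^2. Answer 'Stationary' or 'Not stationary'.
\text{Not stationary}

The AR(p) characteristic polynomial is P(z) = 1 + 0.061z + 1.203z^2.
Stationarity requires all roots to lie outside the unit circle, i.e. |z| > 1 for every root.
Set 1 + (0.061) z + (1.203) z^2 = 0, i.e. a z^2 + b z + c = 0 with a = 1.203, b = 0.061, c = 1.
Discriminant D = b^2 - 4ac = (0.061)^2 - 4*(1.203)*1 = 0.003721 - (4.812) = -4.808279.
D < 0, so the roots are the complex-conjugate pair z = (-b +/- i sqrt(-D)) / (2a) = -0.0254 +/- 0.9114i.
For a conjugate pair |z|^2 = z * conj(z) = (product of roots) = c/a = 1/(1.203) = 0.831255, so |z| = sqrt(0.831255) = 0.9117 for both roots.
Moduli of all roots: 0.9117, 0.9117.
All moduli strictly greater than 1? No.
Verdict: Not stationary.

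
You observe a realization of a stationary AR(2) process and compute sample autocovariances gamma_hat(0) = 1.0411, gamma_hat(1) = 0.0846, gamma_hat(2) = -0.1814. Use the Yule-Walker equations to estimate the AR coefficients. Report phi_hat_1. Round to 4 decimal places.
\hat\phi_{1} = 0.0961

The Yule-Walker equations for an AR(p) process read, in matrix form,
  Gamma_p phi = r_p,   with   (Gamma_p)_{ij} = gamma(|i - j|),
                       (r_p)_i = gamma(i),   i,j = 1..p.
Substitute the sample gammas (Toeplitz matrix and right-hand side of size 2):
  Gamma_p = [[1.0411, 0.0846], [0.0846, 1.0411]]
  r_p     = [0.0846, -0.1814]
Written out:
  1.0411 phi_1 + 0.0846 phi_2 = 0.0846
  0.0846 phi_1 + 1.0411 phi_2 = -0.1814
Solve by Cramer's rule:
  det = gamma(0)^2 - gamma(1)^2 = (1.0411)^2 - (0.0846)^2 = 1.08388921 - 0.00715716 = 1.07673205
  phi_hat_1 = [gamma(1) gamma(0) - gamma(1) gamma(2)] / det = [(0.0846)(1.0411) - (0.0846)(-0.1814)] / 1.07673205 = 0.1034235 / 1.07673205 = 0.0961
  phi_hat_2 = [gamma(0) gamma(2) - gamma(1)^2] / det = [(1.0411)(-0.1814) - (0.0846)^2] / 1.07673205 = -0.1960127 / 1.07673205 = -0.182
So phi_hat = [0.0961, -0.1820].
Therefore phi_hat_1 = 0.0961.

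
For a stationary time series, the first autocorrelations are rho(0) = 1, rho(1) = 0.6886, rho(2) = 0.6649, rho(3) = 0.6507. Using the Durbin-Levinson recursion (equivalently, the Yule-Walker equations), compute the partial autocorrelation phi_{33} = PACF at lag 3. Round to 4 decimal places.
\phi_{33} = 0.2390

The PACF at lag k is phi_{kk}, the last component of the solution
to the Yule-Walker system G_k phi = r_k where
  (G_k)_{ij} = rho(|i - j|), (r_k)_i = rho(i), i,j = 1..k.
Equivalently, Durbin-Levinson gives phi_{kk} iteratively:
  phi_{11} = rho(1)
  phi_{kk} = [rho(k) - sum_{j=1..k-1} phi_{k-1,j} rho(k-j)]
            / [1 - sum_{j=1..k-1} phi_{k-1,j} rho(j)],
  phi_{k,j} = phi_{k-1,j} - phi_{kk} phi_{k-1,k-j},  j = 1..k-1.
Step k = 1:
  phi_11 = rho(1) = 0.6886.
Step k = 2:
  phi_22 = [rho(2) - phi_11 rho(1)] / [1 - phi_11 rho(1)] = [0.6649 - (0.6886)(0.6886)] / [1 - (0.6886)(0.6886)]
         = 0.19073004 / 0.52583004 = 0.362722.
  Update: phi_21 = phi_11 - phi_22 phi_11 = 0.6886 - (0.362722)(0.6886) = 0.43883.
Step k = 3:
  phi_33 = [rho(3) - phi_21 rho(2) - phi_22 rho(1)] / [1 - phi_21 rho(1) - phi_22 rho(2)]
    numerator   = 0.6507 - (0.43883)(0.6649) - (0.362722)(0.6886) = 0.10915185
    denominator = 1 - (0.43883)(0.6886) - (0.362722)(0.6649) = 0.45664809
  phi_33 = 0.10915185 / 0.45664809 = 0.239.
Therefore phi_{33} = 0.2390.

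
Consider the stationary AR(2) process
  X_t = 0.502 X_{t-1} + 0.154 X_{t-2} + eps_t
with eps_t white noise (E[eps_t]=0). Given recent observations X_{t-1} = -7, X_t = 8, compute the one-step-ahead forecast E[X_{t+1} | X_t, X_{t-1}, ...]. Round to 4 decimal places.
E[X_{t+1} \mid \mathcal F_t] = 2.9380

For an AR(p) model X_t = c + sum_i phi_i X_{t-i} + eps_t, the
one-step-ahead conditional mean is
  E[X_{t+1} | X_t, ...] = c + sum_i phi_i X_{t+1-i}.
Substitute known values:
  E[X_{t+1} | ...] = (0.502) * (8) + (0.154) * (-7)
                   = 2.9380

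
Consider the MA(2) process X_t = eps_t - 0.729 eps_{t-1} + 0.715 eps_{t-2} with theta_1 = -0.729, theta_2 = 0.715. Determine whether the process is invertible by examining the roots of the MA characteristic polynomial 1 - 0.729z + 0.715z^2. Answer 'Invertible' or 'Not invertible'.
\text{Invertible}

The MA(q) characteristic polynomial is P(z) = 1 - 0.729z + 0.715z^2.
Invertibility requires all roots to lie outside the unit circle, i.e. |z| > 1 for every root.
Set 1 + (-0.729) z + (0.715) z^2 = 0, i.e. a z^2 + b z + c = 0 with a = 0.715, b = -0.729, c = 1.
Discriminant D = b^2 - 4ac = (-0.729)^2 - 4*(0.715)*1 = 0.531441 - (2.86) = -2.328559.
D < 0, so the roots are the complex-conjugate pair z = (-b +/- i sqrt(-D)) / (2a) = 0.5098 +/- 1.0671i.
For a conjugate pair |z|^2 = z * conj(z) = (product of roots) = c/a = 1/(0.715) = 1.398601, so |z| = sqrt(1.398601) = 1.1826 for both roots.
Moduli of all roots: 1.1826, 1.1826.
All moduli strictly greater than 1? Yes.
Verdict: Invertible.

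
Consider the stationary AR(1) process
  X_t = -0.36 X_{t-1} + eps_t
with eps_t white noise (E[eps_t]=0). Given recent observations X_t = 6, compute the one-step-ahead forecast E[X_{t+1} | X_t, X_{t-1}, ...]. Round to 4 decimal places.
E[X_{t+1} \mid \mathcal F_t] = -2.1600

For an AR(p) model X_t = c + sum_i phi_i X_{t-i} + eps_t, the
one-step-ahead conditional mean is
  E[X_{t+1} | X_t, ...] = c + sum_i phi_i X_{t+1-i}.
Substitute known values:
  E[X_{t+1} | ...] = (-0.36) * (6)
                   = -2.1600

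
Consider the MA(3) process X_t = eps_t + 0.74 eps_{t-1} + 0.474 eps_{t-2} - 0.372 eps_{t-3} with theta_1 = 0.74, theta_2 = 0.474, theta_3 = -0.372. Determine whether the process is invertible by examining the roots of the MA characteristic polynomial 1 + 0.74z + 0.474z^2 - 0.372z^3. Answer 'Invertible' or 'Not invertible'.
\text{Invertible}

The MA(q) characteristic polynomial is P(z) = 1 + 0.74z + 0.474z^2 - 0.372z^3.
Invertibility requires all roots to lie outside the unit circle, i.e. |z| > 1 for every root.
Degree 3: look for a simple real root z0 first, then factor out (1 - z/z0) and solve the remaining quadratic.
Testing z0 = 2.5: P(2.5) = 1 + (0.74)(2.5) + (0.474)(2.5)^2 + (-0.372)(2.5)^3
  = 1 + (1.85) + (2.9625) + (-5.8125) = 0.  So z_0 = 2.5 is a root, |z_0| = 2.5.
Divide out the factor (1 - 0.4 z) = (1 - z/z0) (since 1/z0 = 0.4):
  P(z) = (1 - 0.4 z)(1 + (1.14) z + (0.93) z^2)
  [check: z-coef 1.14 - (0.4) = 0.74; z^2-coef 0.93 - (0.4)(1.14) = 0.474; z^3-coef -(0.4)(0.93) = -0.372.]
Remaining roots from the quadratic factor 1 + (1.14) z + (0.93) z^2:
  Set 1 + (1.14) z + (0.93) z^2 = 0, i.e. a z^2 + b z + c = 0 with a = 0.93, b = 1.14, c = 1.
  Discriminant D = b^2 - 4ac = (1.14)^2 - 4*(0.93)*1 = 1.2996 - (3.72) = -2.4204.
  D < 0, so the roots are the complex-conjugate pair z = (-b +/- i sqrt(-D)) / (2a) = -0.6129 +/- 0.8364i.
  For a conjugate pair |z|^2 = z * conj(z) = (product of roots) = c/a = 1/(0.93) = 1.075269, so |z| = sqrt(1.075269) = 1.037 for both roots.
Moduli of all roots: 2.5000, 1.0370, 1.0370.
All moduli strictly greater than 1? Yes.
Verdict: Invertible.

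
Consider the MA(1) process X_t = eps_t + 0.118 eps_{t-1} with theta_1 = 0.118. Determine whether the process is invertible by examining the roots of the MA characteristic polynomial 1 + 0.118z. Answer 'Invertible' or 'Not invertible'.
\text{Invertible}

The MA(q) characteristic polynomial is P(z) = 1 + 0.118z.
Invertibility requires all roots to lie outside the unit circle, i.e. |z| > 1 for every root.
This is linear in z: 1 + (0.118) z = 0  =>  z = -1/(0.118) = -8.474576,  |z| = 8.474576.
Moduli of all roots: 8.4746.
All moduli strictly greater than 1? Yes.
Verdict: Invertible.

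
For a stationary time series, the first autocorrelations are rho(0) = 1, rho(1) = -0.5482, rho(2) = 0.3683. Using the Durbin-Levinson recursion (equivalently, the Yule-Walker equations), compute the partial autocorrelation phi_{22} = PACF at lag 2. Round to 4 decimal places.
\phi_{22} = 0.0969

The PACF at lag k is phi_{kk}, the last component of the solution
to the Yule-Walker system G_k phi = r_k where
  (G_k)_{ij} = rho(|i - j|), (r_k)_i = rho(i), i,j = 1..k.
Equivalently, Durbin-Levinson gives phi_{kk} iteratively:
  phi_{11} = rho(1)
  phi_{kk} = [rho(k) - sum_{j=1..k-1} phi_{k-1,j} rho(k-j)]
            / [1 - sum_{j=1..k-1} phi_{k-1,j} rho(j)],
  phi_{k,j} = phi_{k-1,j} - phi_{kk} phi_{k-1,k-j},  j = 1..k-1.
Step k = 1:
  phi_11 = rho(1) = -0.5482.
Step k = 2:
  phi_22 = [rho(2) - phi_11 rho(1)] / [1 - phi_11 rho(1)] = [0.3683 - (-0.5482)(-0.5482)] / [1 - (-0.5482)(-0.5482)]
         = 0.06777676 / 0.69947676 = 0.0969.
Therefore phi_{22} = 0.0969.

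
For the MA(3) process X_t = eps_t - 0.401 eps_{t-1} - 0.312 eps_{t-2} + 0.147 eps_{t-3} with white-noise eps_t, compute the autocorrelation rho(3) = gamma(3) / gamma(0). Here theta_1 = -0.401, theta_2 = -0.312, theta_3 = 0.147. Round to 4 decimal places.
\rho(3) = 0.1149

For an MA(q) process with theta_0 = 1, the autocovariance is
  gamma(k) = sigma^2 * sum_{i=0..q-k} theta_i * theta_{i+k},
and rho(k) = gamma(k) / gamma(0). Sigma^2 cancels.
  numerator   = (1)*(0.147) = 0.147.
  denominator = (1)^2 + (-0.401)^2 + (-0.312)^2 + (0.147)^2 = 1.279754.
  rho(3) = 0.147 / 1.279754 = 0.1149.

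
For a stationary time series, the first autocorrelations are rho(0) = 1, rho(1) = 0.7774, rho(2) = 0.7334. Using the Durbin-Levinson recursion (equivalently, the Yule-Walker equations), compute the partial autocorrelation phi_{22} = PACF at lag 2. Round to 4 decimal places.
\phi_{22} = 0.3262

The PACF at lag k is phi_{kk}, the last component of the solution
to the Yule-Walker system G_k phi = r_k where
  (G_k)_{ij} = rho(|i - j|), (r_k)_i = rho(i), i,j = 1..k.
Equivalently, Durbin-Levinson gives phi_{kk} iteratively:
  phi_{11} = rho(1)
  phi_{kk} = [rho(k) - sum_{j=1..k-1} phi_{k-1,j} rho(k-j)]
            / [1 - sum_{j=1..k-1} phi_{k-1,j} rho(j)],
  phi_{k,j} = phi_{k-1,j} - phi_{kk} phi_{k-1,k-j},  j = 1..k-1.
Step k = 1:
  phi_11 = rho(1) = 0.7774.
Step k = 2:
  phi_22 = [rho(2) - phi_11 rho(1)] / [1 - phi_11 rho(1)] = [0.7334 - (0.7774)(0.7774)] / [1 - (0.7774)(0.7774)]
         = 0.12904924 / 0.39564924 = 0.3262.
Therefore phi_{22} = 0.3262.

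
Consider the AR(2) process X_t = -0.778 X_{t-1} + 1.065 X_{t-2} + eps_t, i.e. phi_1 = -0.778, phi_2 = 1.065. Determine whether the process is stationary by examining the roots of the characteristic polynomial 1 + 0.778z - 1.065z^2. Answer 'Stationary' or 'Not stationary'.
\text{Not stationary}

The AR(p) characteristic polynomial is P(z) = 1 + 0.778z - 1.065z^2.
Stationarity requires all roots to lie outside the unit circle, i.e. |z| > 1 for every root.
Set 1 + (0.778) z + (-1.065) z^2 = 0, i.e. a z^2 + b z + c = 0 with a = -1.065, b = 0.778, c = 1.
Discriminant D = b^2 - 4ac = (0.778)^2 - 4*(-1.065)*1 = 0.605284 - (-4.26) = 4.865284.
D >= 0, so the roots are real: z = (-b +/- sqrt(D)) / (2a) = (-0.778 +/- 2.205739) / (-2.13).
  z_1 = (-0.778 + 2.205739) / (-2.13) = -0.6703,   |z_1| = 0.6703.
  z_2 = (-0.778 - 2.205739) / (-2.13) = 1.4008,   |z_2| = 1.4008.
Moduli of all roots: 0.6703, 1.4008.
All moduli strictly greater than 1? No.
Verdict: Not stationary.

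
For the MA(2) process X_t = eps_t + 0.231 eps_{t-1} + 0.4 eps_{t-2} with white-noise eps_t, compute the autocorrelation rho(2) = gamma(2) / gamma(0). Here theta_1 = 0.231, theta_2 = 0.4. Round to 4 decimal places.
\rho(2) = 0.3297

For an MA(q) process with theta_0 = 1, the autocovariance is
  gamma(k) = sigma^2 * sum_{i=0..q-k} theta_i * theta_{i+k},
and rho(k) = gamma(k) / gamma(0). Sigma^2 cancels.
  numerator   = (1)*(0.4) = 0.4.
  denominator = (1)^2 + (0.231)^2 + (0.4)^2 = 1.213361.
  rho(2) = 0.4 / 1.213361 = 0.3297.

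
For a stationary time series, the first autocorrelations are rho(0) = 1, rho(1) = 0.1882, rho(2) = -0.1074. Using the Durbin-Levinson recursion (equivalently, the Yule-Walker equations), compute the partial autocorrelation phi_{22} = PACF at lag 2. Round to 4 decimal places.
\phi_{22} = -0.1481

The PACF at lag k is phi_{kk}, the last component of the solution
to the Yule-Walker system G_k phi = r_k where
  (G_k)_{ij} = rho(|i - j|), (r_k)_i = rho(i), i,j = 1..k.
Equivalently, Durbin-Levinson gives phi_{kk} iteratively:
  phi_{11} = rho(1)
  phi_{kk} = [rho(k) - sum_{j=1..k-1} phi_{k-1,j} rho(k-j)]
            / [1 - sum_{j=1..k-1} phi_{k-1,j} rho(j)],
  phi_{k,j} = phi_{k-1,j} - phi_{kk} phi_{k-1,k-j},  j = 1..k-1.
Step k = 1:
  phi_11 = rho(1) = 0.1882.
Step k = 2:
  phi_22 = [rho(2) - phi_11 rho(1)] / [1 - phi_11 rho(1)] = [-0.1074 - (0.1882)(0.1882)] / [1 - (0.1882)(0.1882)]
         = -0.14281924 / 0.96458076 = -0.1481.
Therefore phi_{22} = -0.1481.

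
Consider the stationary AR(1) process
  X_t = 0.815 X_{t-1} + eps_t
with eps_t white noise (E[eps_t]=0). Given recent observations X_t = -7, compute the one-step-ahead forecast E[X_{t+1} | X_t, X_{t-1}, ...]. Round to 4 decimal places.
E[X_{t+1} \mid \mathcal F_t] = -5.7050

For an AR(p) model X_t = c + sum_i phi_i X_{t-i} + eps_t, the
one-step-ahead conditional mean is
  E[X_{t+1} | X_t, ...] = c + sum_i phi_i X_{t+1-i}.
Substitute known values:
  E[X_{t+1} | ...] = (0.815) * (-7)
                   = -5.7050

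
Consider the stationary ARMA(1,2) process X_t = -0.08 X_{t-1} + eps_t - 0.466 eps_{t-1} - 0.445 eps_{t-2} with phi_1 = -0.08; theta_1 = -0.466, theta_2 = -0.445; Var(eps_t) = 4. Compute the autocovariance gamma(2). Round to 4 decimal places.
\gamma(2) = -1.6712

Multiply the model equation by X_{t-k} and take expectations. With theta_0 = psi_0 = 1 and psi_j the MA(infinity) weights, this gives
  gamma(k) - sum_i phi_i gamma(k-i) = c_k,
  c_k = sigma^2 * sum_{j=k..q} theta_j psi_{j-k}   (c_k = 0 for k > q),
using gamma(-m) = gamma(m).
psi-weights needed (psi_j = theta_j + sum_i phi_i psi_{j-i}):
  psi_1 = theta_1 + phi_1 = -0.466 + (-0.08) = -0.546
  psi_2 = theta_2 + phi_1 psi_1 = -0.445 + (-0.08)(-0.546) = -0.40132
Right-hand sides:
  c_0 = sigma^2 (1 + theta_1 psi_1 + theta_2 psi_2) = 4 * (1 + (-0.466)(-0.546) + (-0.445)(-0.40132)) = 4 * 1.433023 = 5.732094
  c_1 = sigma^2 (theta_1 + theta_2 psi_1) = 4 * (-0.466 + (-0.445)(-0.546)) = -0.89212
  c_2 = sigma^2 theta_2 = 4 * (-0.445) = -1.78
Equations for k = 0 and k = 1 (AR order 1):
  gamma(0) = phi_1 gamma(1) + c_0
  gamma(1) = phi_1 gamma(0) + c_1
Substituting the second into the first: gamma(0) (1 - phi_1^2) = c_0 + phi_1 c_1, so
  gamma(0) = (c_0 + phi_1 c_1) / (1 - phi_1^2) = (5.732094 + (-0.08)(-0.89212)) / (1 - (-0.08)^2) = 5.803463 / 0.9936 = 5.840845.
  gamma(1) = phi_1 gamma(0) + c_1 = (-0.08)(5.840845) + (-0.89212) = -1.359388.
For k = 2: gamma(2) = phi_1 gamma(1) + c_2
  = (-0.08)(-1.359388) + (-1.78) = -1.671249.
Therefore gamma(2) = -1.6712 (to 4 decimal places).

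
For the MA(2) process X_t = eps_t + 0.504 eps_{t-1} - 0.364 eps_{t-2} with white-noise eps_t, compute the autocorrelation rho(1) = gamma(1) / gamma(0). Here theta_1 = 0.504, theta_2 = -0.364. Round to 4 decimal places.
\rho(1) = 0.2312

For an MA(q) process with theta_0 = 1, the autocovariance is
  gamma(k) = sigma^2 * sum_{i=0..q-k} theta_i * theta_{i+k},
and rho(k) = gamma(k) / gamma(0). Sigma^2 cancels.
  numerator   = (1)*(0.504) + (0.504)*(-0.364) = 0.320544.
  denominator = (1)^2 + (0.504)^2 + (-0.364)^2 = 1.386512.
  rho(1) = 0.320544 / 1.386512 = 0.2312.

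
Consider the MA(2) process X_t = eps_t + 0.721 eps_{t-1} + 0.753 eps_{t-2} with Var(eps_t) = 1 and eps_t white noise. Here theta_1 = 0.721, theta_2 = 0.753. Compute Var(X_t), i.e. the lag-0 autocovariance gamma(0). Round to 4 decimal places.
\gamma(0) = 2.0869

For an MA(q) process X_t = eps_t + sum_i theta_i eps_{t-i} with
Var(eps_t) = sigma^2, the variance is
  gamma(0) = sigma^2 * (1 + sum_i theta_i^2).
  sum_i theta_i^2 = (0.721)^2 + (0.753)^2 = 0.519841 + 0.567009 = 1.08685.
  gamma(0) = 1 * (1 + 1.08685) = 1 * 2.08685 = 2.08685, which rounds to 2.0869.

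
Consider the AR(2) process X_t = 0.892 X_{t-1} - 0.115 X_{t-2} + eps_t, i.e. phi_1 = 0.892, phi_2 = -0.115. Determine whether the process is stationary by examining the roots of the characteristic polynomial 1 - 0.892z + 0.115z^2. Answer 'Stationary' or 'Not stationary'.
\text{Stationary}

The AR(p) characteristic polynomial is P(z) = 1 - 0.892z + 0.115z^2.
Stationarity requires all roots to lie outside the unit circle, i.e. |z| > 1 for every root.
Set 1 + (-0.892) z + (0.115) z^2 = 0, i.e. a z^2 + b z + c = 0 with a = 0.115, b = -0.892, c = 1.
Discriminant D = b^2 - 4ac = (-0.892)^2 - 4*(0.115)*1 = 0.795664 - (0.46) = 0.335664.
D >= 0, so the roots are real: z = (-b +/- sqrt(D)) / (2a) = (0.892 +/- 0.579365) / (0.23).
  z_1 = (0.892 + 0.579365) / (0.23) = 6.3972,   |z_1| = 6.3972.
  z_2 = (0.892 - 0.579365) / (0.23) = 1.3593,   |z_2| = 1.3593.
Moduli of all roots: 6.3972, 1.3593.
All moduli strictly greater than 1? Yes.
Verdict: Stationary.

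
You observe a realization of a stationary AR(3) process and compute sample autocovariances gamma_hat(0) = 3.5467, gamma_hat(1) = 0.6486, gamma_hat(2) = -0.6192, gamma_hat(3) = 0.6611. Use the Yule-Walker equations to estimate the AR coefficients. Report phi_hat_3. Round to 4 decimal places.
\hat\phi_{3} = 0.2870

The Yule-Walker equations for an AR(p) process read, in matrix form,
  Gamma_p phi = r_p,   with   (Gamma_p)_{ij} = gamma(|i - j|),
                       (r_p)_i = gamma(i),   i,j = 1..p.
Substitute the sample gammas (Toeplitz matrix and right-hand side of size 3):
  Gamma_p = [[3.5467, 0.6486, -0.6192], [0.6486, 3.5467, 0.6486], [-0.6192, 0.6486, 3.5467]]
  r_p     = [0.6486, -0.6192, 0.6611]
Written out (R1..R3):
  (R1) 3.5467 phi_1 + 0.6486 phi_2 - 0.6192 phi_3 = 0.6486
  (R2) 0.6486 phi_1 + 3.5467 phi_2 + 0.6486 phi_3 = -0.6192
  (R3) -0.6192 phi_1 + 0.6486 phi_2 + 3.5467 phi_3 = 0.6611
Gaussian elimination:
  R2 <- R2 - (0.6486/3.5467) R1 = R2 - (0.182874) R1:  3.428088 phi_2 + 0.761836 phi_3 = -0.737812
  R3 <- R3 - (-0.6192/3.5467) R1 = R3 - (-0.174585) R1:  0.761836 phi_2 + 3.438597 phi_3 = 0.774336
  R3 <- R3 - (0.761836/3.428088) R2 = R3 - (0.222233) R2:  3.269292 phi_3 = 0.938302
Back-substitution:
  phi_hat_3 = 0.938302 / 3.269292 = 0.287005
  phi_hat_2 = (-0.737812 - (0.761836)(0.287005)) / 3.428088 = -0.279008
  phi_hat_1 = (0.6486 - (0.6486)(-0.279008) - (-0.6192)(0.287005)) / 3.5467 = 0.284004
So phi_hat = [0.2840, -0.2790, 0.2870].
Therefore phi_hat_3 = 0.2870.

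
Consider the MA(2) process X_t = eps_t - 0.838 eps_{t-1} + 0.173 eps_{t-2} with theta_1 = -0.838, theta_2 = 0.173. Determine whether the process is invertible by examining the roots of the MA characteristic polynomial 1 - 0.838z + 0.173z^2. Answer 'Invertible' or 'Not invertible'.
\text{Invertible}

The MA(q) characteristic polynomial is P(z) = 1 - 0.838z + 0.173z^2.
Invertibility requires all roots to lie outside the unit circle, i.e. |z| > 1 for every root.
Set 1 + (-0.838) z + (0.173) z^2 = 0, i.e. a z^2 + b z + c = 0 with a = 0.173, b = -0.838, c = 1.
Discriminant D = b^2 - 4ac = (-0.838)^2 - 4*(0.173)*1 = 0.702244 - (0.692) = 0.010244.
D >= 0, so the roots are real: z = (-b +/- sqrt(D)) / (2a) = (0.838 +/- 0.101213) / (0.346).
  z_1 = (0.838 + 0.101213) / (0.346) = 2.7145,   |z_1| = 2.7145.
  z_2 = (0.838 - 0.101213) / (0.346) = 2.1294,   |z_2| = 2.1294.
Moduli of all roots: 2.7145, 2.1294.
All moduli strictly greater than 1? Yes.
Verdict: Invertible.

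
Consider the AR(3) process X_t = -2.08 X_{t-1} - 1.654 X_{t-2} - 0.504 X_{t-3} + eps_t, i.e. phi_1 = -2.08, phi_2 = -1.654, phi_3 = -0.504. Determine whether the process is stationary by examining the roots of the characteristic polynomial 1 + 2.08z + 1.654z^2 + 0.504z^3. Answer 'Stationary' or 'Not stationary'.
\text{Stationary}

The AR(p) characteristic polynomial is P(z) = 1 + 2.08z + 1.654z^2 + 0.504z^3.
Stationarity requires all roots to lie outside the unit circle, i.e. |z| > 1 for every root.
Degree 3: look for a simple real root z0 first, then factor out (1 - z/z0) and solve the remaining quadratic.
Testing z0 = -1.25: P(-1.25) = 1 + (2.08)(-1.25) + (1.654)(-1.25)^2 + (0.504)(-1.25)^3
  = 1 + (-2.6) + (2.584375) + (-0.984375) = 0.  So z_0 = -1.25 is a root, |z_0| = 1.25.
Divide out the factor (1 + 0.8 z) = (1 - z/z0) (since 1/z0 = -0.8):
  P(z) = (1 + 0.8 z)(1 + (1.28) z + (0.63) z^2)
  [check: z-coef 1.28 - (-0.8) = 2.08; z^2-coef 0.63 - (-0.8)(1.28) = 1.654; z^3-coef -(-0.8)(0.63) = 0.504.]
Remaining roots from the quadratic factor 1 + (1.28) z + (0.63) z^2:
  Set 1 + (1.28) z + (0.63) z^2 = 0, i.e. a z^2 + b z + c = 0 with a = 0.63, b = 1.28, c = 1.
  Discriminant D = b^2 - 4ac = (1.28)^2 - 4*(0.63)*1 = 1.6384 - (2.52) = -0.8816.
  D < 0, so the roots are the complex-conjugate pair z = (-b +/- i sqrt(-D)) / (2a) = -1.0159 +/- 0.7452i.
  For a conjugate pair |z|^2 = z * conj(z) = (product of roots) = c/a = 1/(0.63) = 1.587302, so |z| = sqrt(1.587302) = 1.2599 for both roots.
Moduli of all roots: 1.2500, 1.2599, 1.2599.
All moduli strictly greater than 1? Yes.
Verdict: Stationary.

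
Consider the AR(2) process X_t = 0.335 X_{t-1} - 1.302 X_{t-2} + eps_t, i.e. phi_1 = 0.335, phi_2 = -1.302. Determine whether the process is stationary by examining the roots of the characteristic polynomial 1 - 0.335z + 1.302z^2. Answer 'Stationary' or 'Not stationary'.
\text{Not stationary}

The AR(p) characteristic polynomial is P(z) = 1 - 0.335z + 1.302z^2.
Stationarity requires all roots to lie outside the unit circle, i.e. |z| > 1 for every root.
Set 1 + (-0.335) z + (1.302) z^2 = 0, i.e. a z^2 + b z + c = 0 with a = 1.302, b = -0.335, c = 1.
Discriminant D = b^2 - 4ac = (-0.335)^2 - 4*(1.302)*1 = 0.112225 - (5.208) = -5.095775.
D < 0, so the roots are the complex-conjugate pair z = (-b +/- i sqrt(-D)) / (2a) = 0.1286 +/- 0.8669i.
For a conjugate pair |z|^2 = z * conj(z) = (product of roots) = c/a = 1/(1.302) = 0.768049, so |z| = sqrt(0.768049) = 0.8764 for both roots.
Moduli of all roots: 0.8764, 0.8764.
All moduli strictly greater than 1? No.
Verdict: Not stationary.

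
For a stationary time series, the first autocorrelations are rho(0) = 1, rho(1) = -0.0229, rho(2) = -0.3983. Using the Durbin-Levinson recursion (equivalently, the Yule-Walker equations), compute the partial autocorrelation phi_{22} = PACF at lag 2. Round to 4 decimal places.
\phi_{22} = -0.3990

The PACF at lag k is phi_{kk}, the last component of the solution
to the Yule-Walker system G_k phi = r_k where
  (G_k)_{ij} = rho(|i - j|), (r_k)_i = rho(i), i,j = 1..k.
Equivalently, Durbin-Levinson gives phi_{kk} iteratively:
  phi_{11} = rho(1)
  phi_{kk} = [rho(k) - sum_{j=1..k-1} phi_{k-1,j} rho(k-j)]
            / [1 - sum_{j=1..k-1} phi_{k-1,j} rho(j)],
  phi_{k,j} = phi_{k-1,j} - phi_{kk} phi_{k-1,k-j},  j = 1..k-1.
Step k = 1:
  phi_11 = rho(1) = -0.0229.
Step k = 2:
  phi_22 = [rho(2) - phi_11 rho(1)] / [1 - phi_11 rho(1)] = [-0.3983 - (-0.0229)(-0.0229)] / [1 - (-0.0229)(-0.0229)]
         = -0.39882441 / 0.99947559 = -0.399.
Therefore phi_{22} = -0.3990.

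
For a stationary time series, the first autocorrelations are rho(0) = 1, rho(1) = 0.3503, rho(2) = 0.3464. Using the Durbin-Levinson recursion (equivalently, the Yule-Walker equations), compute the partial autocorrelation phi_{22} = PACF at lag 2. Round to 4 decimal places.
\phi_{22} = 0.2550

The PACF at lag k is phi_{kk}, the last component of the solution
to the Yule-Walker system G_k phi = r_k where
  (G_k)_{ij} = rho(|i - j|), (r_k)_i = rho(i), i,j = 1..k.
Equivalently, Durbin-Levinson gives phi_{kk} iteratively:
  phi_{11} = rho(1)
  phi_{kk} = [rho(k) - sum_{j=1..k-1} phi_{k-1,j} rho(k-j)]
            / [1 - sum_{j=1..k-1} phi_{k-1,j} rho(j)],
  phi_{k,j} = phi_{k-1,j} - phi_{kk} phi_{k-1,k-j},  j = 1..k-1.
Step k = 1:
  phi_11 = rho(1) = 0.3503.
Step k = 2:
  phi_22 = [rho(2) - phi_11 rho(1)] / [1 - phi_11 rho(1)] = [0.3464 - (0.3503)(0.3503)] / [1 - (0.3503)(0.3503)]
         = 0.22368991 / 0.87728991 = 0.255.
Therefore phi_{22} = 0.2550.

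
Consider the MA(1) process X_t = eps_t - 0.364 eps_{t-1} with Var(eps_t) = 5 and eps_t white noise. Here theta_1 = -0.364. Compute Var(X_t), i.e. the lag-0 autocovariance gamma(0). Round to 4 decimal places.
\gamma(0) = 5.6625

For an MA(q) process X_t = eps_t + sum_i theta_i eps_{t-i} with
Var(eps_t) = sigma^2, the variance is
  gamma(0) = sigma^2 * (1 + sum_i theta_i^2).
  sum_i theta_i^2 = (-0.364)^2 = 0.132496.
  gamma(0) = 5 * (1 + 0.132496) = 5 * 1.132496 = 5.66248, which rounds to 5.6625.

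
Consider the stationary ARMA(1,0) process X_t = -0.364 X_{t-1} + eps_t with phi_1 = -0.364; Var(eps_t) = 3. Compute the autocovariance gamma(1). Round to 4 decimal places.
\gamma(1) = -1.2588

Multiply the model equation by X_{t-k} and take expectations. With theta_0 = psi_0 = 1 and psi_j the MA(infinity) weights, this gives
  gamma(k) - sum_i phi_i gamma(k-i) = c_k,
  c_k = sigma^2 * sum_{j=k..q} theta_j psi_{j-k}   (c_k = 0 for k > q),
using gamma(-m) = gamma(m).
Pure AR (q = 0): c_0 = sigma^2 = 3, c_k = 0 for k >= 1.
Equations for k = 0 and k = 1 (AR order 1):
  gamma(0) = phi_1 gamma(1) + c_0
  gamma(1) = phi_1 gamma(0) + c_1
Substituting the second into the first: gamma(0) (1 - phi_1^2) = c_0 + phi_1 c_1, so
  gamma(0) = c_0 / (1 - phi_1^2) = 3 / (1 - (-0.364)^2) = 3 / 0.867504 = 3.458197.
  gamma(1) = phi_1 gamma(0) = (-0.364)(3.458197) = -1.258784.
Therefore gamma(1) = -1.2588 (to 4 decimal places).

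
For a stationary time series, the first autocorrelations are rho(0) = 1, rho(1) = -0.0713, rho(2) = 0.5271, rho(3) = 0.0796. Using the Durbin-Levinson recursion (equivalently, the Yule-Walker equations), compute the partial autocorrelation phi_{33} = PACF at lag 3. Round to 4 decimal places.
\phi_{33} = 0.1871

The PACF at lag k is phi_{kk}, the last component of the solution
to the Yule-Walker system G_k phi = r_k where
  (G_k)_{ij} = rho(|i - j|), (r_k)_i = rho(i), i,j = 1..k.
Equivalently, Durbin-Levinson gives phi_{kk} iteratively:
  phi_{11} = rho(1)
  phi_{kk} = [rho(k) - sum_{j=1..k-1} phi_{k-1,j} rho(k-j)]
            / [1 - sum_{j=1..k-1} phi_{k-1,j} rho(j)],
  phi_{k,j} = phi_{k-1,j} - phi_{kk} phi_{k-1,k-j},  j = 1..k-1.
Step k = 1:
  phi_11 = rho(1) = -0.0713.
Step k = 2:
  phi_22 = [rho(2) - phi_11 rho(1)] / [1 - phi_11 rho(1)] = [0.5271 - (-0.0713)(-0.0713)] / [1 - (-0.0713)(-0.0713)]
         = 0.52201631 / 0.99491631 = 0.524684.
  Update: phi_21 = phi_11 - phi_22 phi_11 = -0.0713 - (0.524684)(-0.0713) = -0.03389.
Step k = 3:
  phi_33 = [rho(3) - phi_21 rho(2) - phi_22 rho(1)] / [1 - phi_21 rho(1) - phi_22 rho(2)]
    numerator   = 0.0796 - (-0.03389)(0.5271) - (0.524684)(-0.0713) = 0.13487339
    denominator = 1 - (-0.03389)(-0.0713) - (0.524684)(0.5271) = 0.72102289
  phi_33 = 0.13487339 / 0.72102289 = 0.1871.
Therefore phi_{33} = 0.1871.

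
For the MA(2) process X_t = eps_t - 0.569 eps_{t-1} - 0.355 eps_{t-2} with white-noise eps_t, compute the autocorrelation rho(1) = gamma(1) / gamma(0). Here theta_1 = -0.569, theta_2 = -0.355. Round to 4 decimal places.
\rho(1) = -0.2531

For an MA(q) process with theta_0 = 1, the autocovariance is
  gamma(k) = sigma^2 * sum_{i=0..q-k} theta_i * theta_{i+k},
and rho(k) = gamma(k) / gamma(0). Sigma^2 cancels.
  numerator   = (1)*(-0.569) + (-0.569)*(-0.355) = -0.367005.
  denominator = (1)^2 + (-0.569)^2 + (-0.355)^2 = 1.449786.
  rho(1) = -0.367005 / 1.449786 = -0.2531.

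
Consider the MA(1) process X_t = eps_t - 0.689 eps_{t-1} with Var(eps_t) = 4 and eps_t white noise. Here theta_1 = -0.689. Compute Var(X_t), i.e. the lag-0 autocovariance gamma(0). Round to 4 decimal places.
\gamma(0) = 5.8989

For an MA(q) process X_t = eps_t + sum_i theta_i eps_{t-i} with
Var(eps_t) = sigma^2, the variance is
  gamma(0) = sigma^2 * (1 + sum_i theta_i^2).
  sum_i theta_i^2 = (-0.689)^2 = 0.474721.
  gamma(0) = 4 * (1 + 0.474721) = 4 * 1.474721 = 5.898884, which rounds to 5.8989.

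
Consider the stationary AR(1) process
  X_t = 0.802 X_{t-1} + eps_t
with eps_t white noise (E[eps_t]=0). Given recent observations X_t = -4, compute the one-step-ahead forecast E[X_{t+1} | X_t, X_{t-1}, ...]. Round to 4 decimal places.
E[X_{t+1} \mid \mathcal F_t] = -3.2080

For an AR(p) model X_t = c + sum_i phi_i X_{t-i} + eps_t, the
one-step-ahead conditional mean is
  E[X_{t+1} | X_t, ...] = c + sum_i phi_i X_{t+1-i}.
Substitute known values:
  E[X_{t+1} | ...] = (0.802) * (-4)
                   = -3.2080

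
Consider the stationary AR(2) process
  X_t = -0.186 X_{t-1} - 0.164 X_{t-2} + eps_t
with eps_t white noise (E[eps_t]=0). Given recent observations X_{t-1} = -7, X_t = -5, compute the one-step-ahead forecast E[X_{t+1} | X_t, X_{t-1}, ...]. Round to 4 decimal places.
E[X_{t+1} \mid \mathcal F_t] = 2.0780

For an AR(p) model X_t = c + sum_i phi_i X_{t-i} + eps_t, the
one-step-ahead conditional mean is
  E[X_{t+1} | X_t, ...] = c + sum_i phi_i X_{t+1-i}.
Substitute known values:
  E[X_{t+1} | ...] = (-0.186) * (-5) + (-0.164) * (-7)
                   = 2.0780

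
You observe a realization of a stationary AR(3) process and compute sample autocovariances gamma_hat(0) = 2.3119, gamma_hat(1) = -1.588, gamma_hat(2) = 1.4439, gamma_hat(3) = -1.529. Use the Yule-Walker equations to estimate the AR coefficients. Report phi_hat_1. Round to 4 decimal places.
\hat\phi_{1} = -0.3940

The Yule-Walker equations for an AR(p) process read, in matrix form,
  Gamma_p phi = r_p,   with   (Gamma_p)_{ij} = gamma(|i - j|),
                       (r_p)_i = gamma(i),   i,j = 1..p.
Substitute the sample gammas (Toeplitz matrix and right-hand side of size 3):
  Gamma_p = [[2.3119, -1.588, 1.4439], [-1.588, 2.3119, -1.588], [1.4439, -1.588, 2.3119]]
  r_p     = [-1.588, 1.4439, -1.529]
Written out (R1..R3):
  (R1) 2.3119 phi_1 - 1.588 phi_2 + 1.4439 phi_3 = -1.588
  (R2) -1.588 phi_1 + 2.3119 phi_2 - 1.588 phi_3 = 1.4439
  (R3) 1.4439 phi_1 - 1.588 phi_2 + 2.3119 phi_3 = -1.529
Gaussian elimination:
  R2 <- R2 - (-1.588/2.3119) R1 = R2 - (-0.686881) R1:  1.221133 phi_2 - 0.596213 phi_3 = 0.353133
  R3 <- R3 - (1.4439/2.3119) R1 = R3 - (0.624551) R1:  -0.596213 phi_2 + 1.41011 phi_3 = -0.537213
  R3 <- R3 - (-0.596213/1.221133) R2 = R3 - (-0.488245) R2:  1.119012 phi_3 = -0.364797
Back-substitution:
  phi_hat_3 = -0.364797 / 1.119012 = -0.325999
  phi_hat_2 = (0.353133 - (-0.596213)(-0.325999)) / 1.221133 = 0.130017
  phi_hat_1 = (-1.588 - (-1.588)(0.130017) - (1.4439)(-0.325999)) / 2.3119 = -0.393971
So phi_hat = [-0.3940, 0.1300, -0.3260].
Therefore phi_hat_1 = -0.3940.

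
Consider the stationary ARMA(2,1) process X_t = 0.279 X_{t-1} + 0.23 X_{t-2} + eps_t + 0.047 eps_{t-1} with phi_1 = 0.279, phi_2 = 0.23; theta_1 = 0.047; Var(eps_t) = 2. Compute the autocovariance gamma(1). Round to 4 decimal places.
\gamma(1) = 1.0348

Multiply the model equation by X_{t-k} and take expectations. With theta_0 = psi_0 = 1 and psi_j the MA(infinity) weights, this gives
  gamma(k) - sum_i phi_i gamma(k-i) = c_k,
  c_k = sigma^2 * sum_{j=k..q} theta_j psi_{j-k}   (c_k = 0 for k > q),
using gamma(-m) = gamma(m).
psi-weights needed (psi_j = theta_j + sum_i phi_i psi_{j-i}):
  psi_1 = theta_1 + phi_1 = 0.047 + (0.279) = 0.326
Right-hand sides:
  c_0 = sigma^2 (1 + theta_1 psi_1) = 2 * (1 + (0.047)(0.326)) = 2 * 1.015322 = 2.030644
  c_1 = sigma^2 theta_1 = 2 * (0.047) = 0.094
  c_2 = 0
Equations for k = 0, 1, 2 (AR order 2, c_2 = 0):
  (E0) gamma(0) = phi_1 gamma(1) + phi_2 gamma(2) + c_0
  (E1) gamma(1) = phi_1 gamma(0) + phi_2 gamma(1) + c_1
  (E2) gamma(2) = phi_1 gamma(1) + phi_2 gamma(0)
From (E1): gamma(1) = A gamma(0) + B with
  A = phi_1 / (1 - phi_2) = 0.279 / 0.77 = 0.362338,   B = c_1 / (1 - phi_2) = 0.094 / 0.77 = 0.122078.
Insert (E2) into (E0): gamma(0) (1 - phi_2^2) = phi_1 (1 + phi_2) gamma(1) + c_0.
  phi_1 (1 + phi_2) = (0.279)(1.23) = 0.34317,   1 - phi_2^2 = 0.9471.
Replace gamma(1) by A gamma(0) + B and collect gamma(0):
  gamma(0) [0.9471 - (0.34317)(0.362338)] = (0.34317)(0.122078) + 2.030644
  gamma(0) * 0.822757 = 2.072537
  gamma(0) = 2.072537 / 0.822757 = 2.519017.
  gamma(1) = A gamma(0) + B = (0.362338)(2.519017) + (0.122078) = 1.034813.
Therefore gamma(1) = 1.0348 (to 4 decimal places).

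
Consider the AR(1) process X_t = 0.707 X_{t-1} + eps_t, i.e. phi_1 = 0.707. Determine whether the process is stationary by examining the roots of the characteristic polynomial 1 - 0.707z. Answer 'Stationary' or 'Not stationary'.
\text{Stationary}

The AR(p) characteristic polynomial is P(z) = 1 - 0.707z.
Stationarity requires all roots to lie outside the unit circle, i.e. |z| > 1 for every root.
This is linear in z: 1 + (-0.707) z = 0  =>  z = -1/(-0.707) = 1.414427,  |z| = 1.414427.
Moduli of all roots: 1.4144.
All moduli strictly greater than 1? Yes.
Verdict: Stationary.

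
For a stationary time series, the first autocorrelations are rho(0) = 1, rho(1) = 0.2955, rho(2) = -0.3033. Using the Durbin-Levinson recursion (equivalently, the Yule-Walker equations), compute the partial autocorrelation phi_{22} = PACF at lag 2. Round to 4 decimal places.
\phi_{22} = -0.4280

The PACF at lag k is phi_{kk}, the last component of the solution
to the Yule-Walker system G_k phi = r_k where
  (G_k)_{ij} = rho(|i - j|), (r_k)_i = rho(i), i,j = 1..k.
Equivalently, Durbin-Levinson gives phi_{kk} iteratively:
  phi_{11} = rho(1)
  phi_{kk} = [rho(k) - sum_{j=1..k-1} phi_{k-1,j} rho(k-j)]
            / [1 - sum_{j=1..k-1} phi_{k-1,j} rho(j)],
  phi_{k,j} = phi_{k-1,j} - phi_{kk} phi_{k-1,k-j},  j = 1..k-1.
Step k = 1:
  phi_11 = rho(1) = 0.2955.
Step k = 2:
  phi_22 = [rho(2) - phi_11 rho(1)] / [1 - phi_11 rho(1)] = [-0.3033 - (0.2955)(0.2955)] / [1 - (0.2955)(0.2955)]
         = -0.39062025 / 0.91267975 = -0.428.
Therefore phi_{22} = -0.4280.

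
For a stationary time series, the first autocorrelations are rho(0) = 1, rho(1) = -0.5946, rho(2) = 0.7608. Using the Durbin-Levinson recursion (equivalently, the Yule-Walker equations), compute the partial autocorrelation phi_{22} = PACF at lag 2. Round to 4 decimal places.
\phi_{22} = 0.6300

The PACF at lag k is phi_{kk}, the last component of the solution
to the Yule-Walker system G_k phi = r_k where
  (G_k)_{ij} = rho(|i - j|), (r_k)_i = rho(i), i,j = 1..k.
Equivalently, Durbin-Levinson gives phi_{kk} iteratively:
  phi_{11} = rho(1)
  phi_{kk} = [rho(k) - sum_{j=1..k-1} phi_{k-1,j} rho(k-j)]
            / [1 - sum_{j=1..k-1} phi_{k-1,j} rho(j)],
  phi_{k,j} = phi_{k-1,j} - phi_{kk} phi_{k-1,k-j},  j = 1..k-1.
Step k = 1:
  phi_11 = rho(1) = -0.5946.
Step k = 2:
  phi_22 = [rho(2) - phi_11 rho(1)] / [1 - phi_11 rho(1)] = [0.7608 - (-0.5946)(-0.5946)] / [1 - (-0.5946)(-0.5946)]
         = 0.40725084 / 0.64645084 = 0.63.
Therefore phi_{22} = 0.6300.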